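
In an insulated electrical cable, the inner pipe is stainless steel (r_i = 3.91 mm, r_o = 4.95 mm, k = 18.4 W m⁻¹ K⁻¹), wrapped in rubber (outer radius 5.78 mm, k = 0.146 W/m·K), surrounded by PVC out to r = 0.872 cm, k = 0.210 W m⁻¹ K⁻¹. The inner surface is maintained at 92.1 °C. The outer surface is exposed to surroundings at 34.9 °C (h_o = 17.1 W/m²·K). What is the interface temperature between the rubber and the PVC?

Resistance network (inner→outer):
  R'_stainless steel = ln(0.00495/0.00391)/(2πk) = 0.2359/(2π·18.4) = 0.002040 m·K/W
  R'_rubber = ln(0.00578/0.00495)/(2πk) = 0.1550/(2π·0.146) = 0.1690 m·K/W
  R'_PVC = ln(0.00872/0.00578)/(2πk) = 0.4112/(2π·0.210) = 0.3117 m·K/W
  R'_conv,out = 1/(2πr h) = 1/(2π·0.00872·17.1) = 1.067 m·K/W
ΣR = 0.002040 + 0.1690 + 0.3117 + 1.067 = 1.550 m·K/W
Q' = ΔT/ΣR = (92.1 °C − 34.9 °C)/1.550 = 36.90 W/m
From the inner boundary to the rubber/PVC interface, ΣR_partial = 0.1710 m·K/W.
T_interface = T_in − Q'·ΣR_partial = 92.1 °C − (36.90)(0.1710) = 85.8 °C

T = 85.8 °C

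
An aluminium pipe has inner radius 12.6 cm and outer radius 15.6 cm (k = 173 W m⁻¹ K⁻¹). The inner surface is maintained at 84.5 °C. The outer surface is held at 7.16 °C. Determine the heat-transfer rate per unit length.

Q' = 394 kW/m

Q' = 2πk·ΔT/ln(r₂/r₁) = 2π × 173 × 77.34 / ln(0.156/0.126) = 3.94×10^5 W/m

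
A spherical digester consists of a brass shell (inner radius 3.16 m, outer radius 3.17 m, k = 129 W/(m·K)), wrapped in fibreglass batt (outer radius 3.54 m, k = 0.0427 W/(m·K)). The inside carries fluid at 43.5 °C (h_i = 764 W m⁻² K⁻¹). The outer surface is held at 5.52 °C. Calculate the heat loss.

Treat each layer as a resistance in series:
  R_conv,in = 1/(4πr²h) = 1/(4π·3.16²·764) = 1.043×10^-5 K/W
  R_brass = (1/3.16 − 1/3.17)/(4πk) = 9.983×10^-4/(4π·129) = 6.158×10^-7 K/W
  R_fibreglass batt = (1/3.17 − 1/3.54)/(4πk) = 0.03297/(4π·0.0427) = 0.06145 K/W
ΣR = 1.043×10^-5 + 6.158×10^-7 + 0.06145 = 0.06146 K/W
Q = ΔT/ΣR = (43.5 °C − 5.52 °C)/0.06146 = 618 W

Q = 618 W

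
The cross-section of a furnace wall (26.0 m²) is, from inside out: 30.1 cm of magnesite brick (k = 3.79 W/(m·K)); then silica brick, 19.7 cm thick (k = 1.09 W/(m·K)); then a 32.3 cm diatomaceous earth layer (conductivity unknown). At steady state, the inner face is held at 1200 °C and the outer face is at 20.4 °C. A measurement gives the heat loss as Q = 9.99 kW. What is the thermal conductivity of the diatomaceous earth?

k = 0.115 W/m·K

ΣR = ΔT/Q = |1200 − 20.4|/9990 = 0.1181 K/W
Known resistances:
  R_magnesite brick = L/(kA) = 0.301/(3.79·26.0) = 0.003055 K/W
  R_silica brick = L/(kA) = 0.197/(1.09·26.0) = 0.006951 K/W
R_diatomaceous earth = ΣR − ΣR_known = 0.1181 − 0.01001 = 0.1081 K/W
L/(kA) = 0.1081 ⇒ k = 0.323/(0.1081·26.0) = 0.115 W/m·K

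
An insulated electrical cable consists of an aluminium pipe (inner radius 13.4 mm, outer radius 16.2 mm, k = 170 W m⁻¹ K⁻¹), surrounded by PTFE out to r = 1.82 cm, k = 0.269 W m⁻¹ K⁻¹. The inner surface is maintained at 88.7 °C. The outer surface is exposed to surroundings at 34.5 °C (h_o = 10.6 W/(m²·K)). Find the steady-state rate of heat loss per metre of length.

Q' = 60.6 W/m

Resistance network (inner→outer):
  R'_aluminium = ln(0.0162/0.0134)/(2πk) = 0.1898/(2π·170) = 1.777×10^-4 m·K/W
  R'_PTFE = ln(0.0182/0.0162)/(2πk) = 0.1164/(2π·0.269) = 0.06887 m·K/W
  R'_conv,out = 1/(2πr h) = 1/(2π·0.0182·10.6) = 0.8250 m·K/W
ΣR = 1.777×10^-4 + 0.06887 + 0.8250 = 0.8940 m·K/W
Q' = ΔT/ΣR = (88.7 °C − 34.5 °C)/0.8940 = 60.6 W/m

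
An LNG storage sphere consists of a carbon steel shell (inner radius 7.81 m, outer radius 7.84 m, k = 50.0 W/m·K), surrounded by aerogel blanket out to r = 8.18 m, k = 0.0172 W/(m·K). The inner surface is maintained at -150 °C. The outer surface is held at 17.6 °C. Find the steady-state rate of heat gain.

Q = 6.83 kW

Treat each layer as a resistance in series:
  R_carbon steel = (1/7.81 − 1/7.84)/(4πk) = 4.900×10^-4/(4π·50.0) = 7.798×10^-7 K/W
  R_aerogel blanket = (1/7.84 − 1/8.18)/(4πk) = 0.005302/(4π·0.0172) = 0.02453 K/W
ΣR = 7.798×10^-7 + 0.02453 = 0.02453 K/W
Q = ΔT/ΣR = (-150 °C − 17.6 °C)/0.02453 = -6830 W
(Negative Q ⇒ heat flows inward; heat gain = 6830 W.)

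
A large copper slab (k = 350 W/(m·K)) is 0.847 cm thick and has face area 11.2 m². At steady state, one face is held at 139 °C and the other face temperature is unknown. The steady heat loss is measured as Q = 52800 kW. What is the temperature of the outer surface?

T_out = 24.9 °C

Series resistances:
  R_copper = L/(kA) = 0.00847/(350·11.2) = 2.161×10^-6 K/W
ΣR = 2.161×10^-6 K/W
ΔT = Q·ΣR = 5.28×10^7 × 2.161×10^-6 = 114.1 K
Heat flows outward, so T_out = T_in − ΔT = 139 − 114.1 = 24.9 °C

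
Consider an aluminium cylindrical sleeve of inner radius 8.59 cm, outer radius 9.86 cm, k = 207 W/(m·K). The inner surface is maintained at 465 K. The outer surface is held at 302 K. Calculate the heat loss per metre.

Q' = 2πk·ΔT/ln(r₂/r₁) = 2π × 207 × 163 / ln(0.0986/0.0859) = 1.54×10^6 W/m

Q' = 1540 kW/m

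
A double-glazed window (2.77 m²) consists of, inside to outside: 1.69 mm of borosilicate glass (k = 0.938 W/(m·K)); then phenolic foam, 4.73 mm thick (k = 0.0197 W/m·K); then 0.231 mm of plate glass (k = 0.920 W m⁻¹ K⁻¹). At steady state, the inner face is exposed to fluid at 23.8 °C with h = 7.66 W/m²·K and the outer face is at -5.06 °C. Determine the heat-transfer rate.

Series thermal resistances, inner to outer:
  R_conv,in = 1/(hA) = 1/(7.66·2.77) = 0.04713 K/W
  R_borosilicate glass = L/(kA) = 0.00169/(0.938·2.77) = 6.504×10^-4 K/W
  R_phenolic foam = L/(kA) = 0.00473/(0.0197·2.77) = 0.08668 K/W
  R_plate glass = L/(kA) = 2.31×10^-4/(0.920·2.77) = 9.065×10^-5 K/W
ΣR = 0.04713 + 6.504×10^-4 + 0.08668 + 9.065×10^-5 = 0.1346 K/W
Q = ΔT/ΣR = (23.8 °C − -5.06 °C)/0.1346 = 214 W

Q = 214 W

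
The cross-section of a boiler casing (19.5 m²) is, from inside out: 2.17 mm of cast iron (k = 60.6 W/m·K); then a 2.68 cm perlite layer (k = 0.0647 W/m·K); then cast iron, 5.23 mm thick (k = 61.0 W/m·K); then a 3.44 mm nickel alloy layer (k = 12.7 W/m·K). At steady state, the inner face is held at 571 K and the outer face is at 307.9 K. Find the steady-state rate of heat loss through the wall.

Treat each layer as a resistance in series:
  R_cast iron = L/(kA) = 0.00217/(60.6·19.5) = 1.836×10^-6 K/W
  R_perlite = L/(kA) = 0.0268/(0.0647·19.5) = 0.02124 K/W
  R_cast iron = L/(kA) = 0.00523/(61.0·19.5) = 4.397×10^-6 K/W
  R_nickel alloy = L/(kA) = 0.00344/(12.7·19.5) = 1.389×10^-5 K/W
ΣR = 1.836×10^-6 + 0.02124 + 4.397×10^-6 + 1.389×10^-5 = 0.02126 K/W
Q = ΔT/ΣR = (571 K − 307.9 K)/0.02126 = 12400 W

Q = 12.4 kW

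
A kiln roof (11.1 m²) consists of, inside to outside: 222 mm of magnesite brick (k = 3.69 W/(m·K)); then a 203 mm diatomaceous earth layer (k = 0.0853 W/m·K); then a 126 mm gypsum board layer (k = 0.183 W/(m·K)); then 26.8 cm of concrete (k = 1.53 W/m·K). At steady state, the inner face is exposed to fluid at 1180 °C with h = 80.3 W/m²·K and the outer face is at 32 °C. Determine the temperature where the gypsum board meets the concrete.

T = 93 °C

Series thermal resistances, inner to outer:
  R_conv,in = 1/(hA) = 1/(80.3·11.1) = 0.001122 K/W
  R_magnesite brick = L/(kA) = 0.222/(3.69·11.1) = 0.005420 K/W
  R_diatomaceous earth = L/(kA) = 0.203/(0.0853·11.1) = 0.2144 K/W
  R_gypsum board = L/(kA) = 0.126/(0.183·11.1) = 0.06203 K/W
  R_concrete = L/(kA) = 0.268/(1.53·11.1) = 0.01578 K/W
ΣR = 0.001122 + 0.005420 + 0.2144 + 0.06203 + 0.01578 = 0.2988 K/W
Q = ΔT/ΣR = (1180 °C − 32 °C)/0.2988 = 3842 W
From the inner boundary to the gypsum board/concrete interface, ΣR_partial = 0.2830 K/W.
T_interface = T_in − Q·ΣR_partial = 1180 °C − (3842)(0.2830) = 93 °C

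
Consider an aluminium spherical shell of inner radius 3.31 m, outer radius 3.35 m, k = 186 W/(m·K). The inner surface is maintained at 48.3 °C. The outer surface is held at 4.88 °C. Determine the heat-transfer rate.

Q = 2.81×10^7 W

Q = 4πk·ΔT/(1/r₁ − 1/r₂) = 4π × 186 × 43.42 / (1/3.31 − 1/3.35) = 2.81×10^7 W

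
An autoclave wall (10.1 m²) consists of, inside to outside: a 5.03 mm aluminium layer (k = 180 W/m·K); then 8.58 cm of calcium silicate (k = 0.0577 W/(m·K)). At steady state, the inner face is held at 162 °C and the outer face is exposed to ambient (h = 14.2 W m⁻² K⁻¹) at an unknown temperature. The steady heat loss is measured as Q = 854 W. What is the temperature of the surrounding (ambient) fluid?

T_out = 30.3 °C

Sum the resistances:
  R_aluminium = L/(kA) = 0.00503/(180·10.1) = 2.767×10^-6 K/W
  R_calcium silicate = L/(kA) = 0.0858/(0.0577·10.1) = 0.1472 K/W
  R_conv,out = 1/(hA) = 1/(14.2·10.1) = 0.006973 K/W
ΣR = 0.1542 K/W
ΔT = Q·ΣR = 854 × 0.1542 = 131.7 K
Heat flows outward, so T_out = T_in − ΔT = 162 − 131.7 = 30.3 °C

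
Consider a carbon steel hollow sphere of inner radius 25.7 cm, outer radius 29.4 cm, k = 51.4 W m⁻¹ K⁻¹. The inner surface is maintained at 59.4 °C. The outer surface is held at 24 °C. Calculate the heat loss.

Q = 4πk·ΔT/(1/r₁ − 1/r₂) = 4π × 51.4 × 35.4 / (1/0.257 − 1/0.294) = 46700 W

Q = 46.7 kW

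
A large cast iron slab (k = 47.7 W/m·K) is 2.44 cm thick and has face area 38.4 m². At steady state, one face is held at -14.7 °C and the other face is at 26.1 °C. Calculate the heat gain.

Q = kA·ΔT/L = 47.7 × 38.4 × |-14.7 °C − 26.1 °C| / 0.0244 = 3.06×10^6 W

Q = 3060 kW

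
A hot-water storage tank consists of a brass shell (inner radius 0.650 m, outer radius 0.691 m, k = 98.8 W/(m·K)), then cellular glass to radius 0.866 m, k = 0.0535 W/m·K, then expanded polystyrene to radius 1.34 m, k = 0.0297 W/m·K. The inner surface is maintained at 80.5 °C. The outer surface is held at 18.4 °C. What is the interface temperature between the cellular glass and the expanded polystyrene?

Series thermal resistances, inner to outer:
  R_brass = (1/0.650 − 1/0.691)/(4πk) = 0.09128/(4π·98.8) = 7.352×10^-5 K/W
  R_cellular glass = (1/0.691 − 1/0.866)/(4πk) = 0.2924/(4π·0.0535) = 0.4350 K/W
  R_expanded polystyrene = (1/0.866 − 1/1.34)/(4πk) = 0.4085/(4π·0.0297) = 1.094 K/W
ΣR = 7.352×10^-5 + 0.4350 + 1.094 = 1.529 K/W
Q = ΔT/ΣR = (80.5 °C − 18.4 °C)/1.529 = 40.61 W
From the inner boundary to the cellular glass/expanded polystyrene interface, ΣR_partial = 0.4351 K/W.
T_interface = T_in − Q·ΣR_partial = 80.5 °C − (40.61)(0.4351) = 62.8 °C

T = 62.8 °C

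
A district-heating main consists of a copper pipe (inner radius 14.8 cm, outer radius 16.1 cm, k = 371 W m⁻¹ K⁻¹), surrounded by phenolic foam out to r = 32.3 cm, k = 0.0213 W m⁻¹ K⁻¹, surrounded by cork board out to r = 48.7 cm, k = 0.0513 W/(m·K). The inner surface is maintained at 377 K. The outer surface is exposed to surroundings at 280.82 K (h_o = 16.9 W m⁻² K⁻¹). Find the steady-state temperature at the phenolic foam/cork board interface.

Resistance network (inner→outer):
  R'_copper = ln(0.161/0.148)/(2πk) = 0.08419/(2π·371) = 3.612×10^-5 m·K/W
  R'_phenolic foam = ln(0.323/0.161)/(2πk) = 0.6962/(2π·0.0213) = 5.202 m·K/W
  R'_cork board = ln(0.487/0.323)/(2πk) = 0.4106/(2π·0.0513) = 1.274 m·K/W
  R'_conv,out = 1/(2πr h) = 1/(2π·0.487·16.9) = 0.01934 m·K/W
ΣR = 3.612×10^-5 + 5.202 + 1.274 + 0.01934 = 6.495 m·K/W
Q' = ΔT/ΣR = (377 K − 280.82 K)/6.495 = 14.81 W/m
From the inner boundary to the phenolic foam/cork board interface, ΣR_partial = 5.202 m·K/W.
T_interface = T_in − Q'·ΣR_partial = 377 K − (14.81)(5.202) = 300.0 K

T = 300.0 K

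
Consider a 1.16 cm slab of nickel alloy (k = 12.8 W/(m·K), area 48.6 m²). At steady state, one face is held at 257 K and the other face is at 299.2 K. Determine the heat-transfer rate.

Q = 2260 kW

Q = kA·ΔT/L = 12.8 × 48.6 × |257 K − 299.2 K| / 0.0116 = 2.26×10^6 W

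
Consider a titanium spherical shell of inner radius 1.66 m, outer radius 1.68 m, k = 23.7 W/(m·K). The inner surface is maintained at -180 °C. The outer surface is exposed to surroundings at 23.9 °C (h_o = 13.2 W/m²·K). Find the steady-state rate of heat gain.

Series thermal resistances, inner to outer:
  R_titanium = (1/1.66 − 1/1.68)/(4πk) = 0.007172/(4π·23.7) = 2.408×10^-5 K/W
  R_conv,out = 1/(4πr²h) = 1/(4π·1.68²·13.2) = 0.002136 K/W
ΣR = 2.408×10^-5 + 0.002136 = 0.002160 K/W
Q = ΔT/ΣR = (-180 °C − 23.9 °C)/0.002160 = -94400 W
(Negative Q ⇒ heat flows inward; heat gain = 94400 W.)

Q = 94.4 kW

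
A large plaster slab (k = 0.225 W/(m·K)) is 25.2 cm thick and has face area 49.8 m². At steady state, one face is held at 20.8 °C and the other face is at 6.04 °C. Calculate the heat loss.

Q = kA·ΔT/L = 0.225 × 49.8 × |20.8 °C − 6.04 °C| / 0.252 = 656 W

Q = 656 W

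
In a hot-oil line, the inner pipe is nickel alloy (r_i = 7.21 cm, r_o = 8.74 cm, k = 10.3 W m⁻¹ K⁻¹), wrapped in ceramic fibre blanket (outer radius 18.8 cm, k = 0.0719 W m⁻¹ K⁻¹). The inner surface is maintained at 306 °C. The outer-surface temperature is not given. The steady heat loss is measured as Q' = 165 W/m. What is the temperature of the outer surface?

Sum the resistances:
  R'_nickel alloy = ln(0.0874/0.0721)/(2πk) = 0.1924/(2π·10.3) = 0.002974 m·K/W
  R'_ceramic fibre blanket = ln(0.188/0.0874)/(2πk) = 0.7659/(2π·0.0719) = 1.695 m·K/W
ΣR = 1.698 m·K/W
ΔT = Q'·ΣR = 165 × 1.698 = 280.2 K
Heat flows outward, so T_out = T_in − ΔT = 306 − 280.2 = 25.8 °C

T_out = 25.8 °C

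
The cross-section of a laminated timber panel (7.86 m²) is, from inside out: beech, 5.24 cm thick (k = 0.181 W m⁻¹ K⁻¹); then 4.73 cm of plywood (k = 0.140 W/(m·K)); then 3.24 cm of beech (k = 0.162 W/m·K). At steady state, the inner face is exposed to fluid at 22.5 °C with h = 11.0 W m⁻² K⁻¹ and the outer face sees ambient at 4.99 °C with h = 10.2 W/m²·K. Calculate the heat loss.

Q = 135 W

Resistance network (inner→outer):
  R_conv,in = 1/(hA) = 1/(11.0·7.86) = 0.01157 K/W
  R_beech = L/(kA) = 0.0524/(0.181·7.86) = 0.03683 K/W
  R_plywood = L/(kA) = 0.0473/(0.140·7.86) = 0.04298 K/W
  R_beech = L/(kA) = 0.0324/(0.162·7.86) = 0.02545 K/W
  R_conv,out = 1/(hA) = 1/(10.2·7.86) = 0.01247 K/W
ΣR = 0.01157 + 0.03683 + 0.04298 + 0.02545 + 0.01247 = 0.1293 K/W
Q = ΔT/ΣR = (22.5 °C − 4.99 °C)/0.1293 = 135 W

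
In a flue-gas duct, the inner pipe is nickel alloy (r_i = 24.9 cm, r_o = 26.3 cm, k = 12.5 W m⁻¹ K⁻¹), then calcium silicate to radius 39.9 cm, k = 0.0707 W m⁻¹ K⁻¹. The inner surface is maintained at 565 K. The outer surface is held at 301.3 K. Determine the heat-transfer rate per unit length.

Treat each layer as a resistance in series:
  R'_nickel alloy = ln(0.263/0.249)/(2πk) = 0.05470/(2π·12.5) = 6.965×10^-4 m·K/W
  R'_calcium silicate = ln(0.399/0.263)/(2πk) = 0.4168/(2π·0.0707) = 0.9383 m·K/W
ΣR = 6.965×10^-4 + 0.9383 = 0.9390 m·K/W
Q' = ΔT/ΣR = (565 K − 301.3 K)/0.9390 = 281 W/m

Q' = 281 W/m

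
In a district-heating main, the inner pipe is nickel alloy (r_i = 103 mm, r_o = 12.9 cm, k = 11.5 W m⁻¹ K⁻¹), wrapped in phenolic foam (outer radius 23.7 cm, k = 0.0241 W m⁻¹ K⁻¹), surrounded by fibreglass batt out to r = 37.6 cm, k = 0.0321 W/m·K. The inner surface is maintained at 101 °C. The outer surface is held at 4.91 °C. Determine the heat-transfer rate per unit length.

Resistance network (inner→outer):
  R'_nickel alloy = ln(0.129/0.103)/(2πk) = 0.2251/(2π·11.5) = 0.003115 m·K/W
  R'_phenolic foam = ln(0.237/0.129)/(2πk) = 0.6082/(2π·0.0241) = 4.017 m·K/W
  R'_fibreglass batt = ln(0.376/0.237)/(2πk) = 0.4615/(2π·0.0321) = 2.288 m·K/W
ΣR = 0.003115 + 4.017 + 2.288 = 6.308 m·K/W
Q' = ΔT/ΣR = (101 °C − 4.91 °C)/6.308 = 15.2 W/m

Q' = 15.2 W/m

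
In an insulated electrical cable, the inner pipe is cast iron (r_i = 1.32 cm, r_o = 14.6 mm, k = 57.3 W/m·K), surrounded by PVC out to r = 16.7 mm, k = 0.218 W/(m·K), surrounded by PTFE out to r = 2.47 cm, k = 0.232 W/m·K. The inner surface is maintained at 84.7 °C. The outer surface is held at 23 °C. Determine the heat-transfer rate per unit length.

Treat each layer as a resistance in series:
  R'_cast iron = ln(0.0146/0.0132)/(2πk) = 0.1008/(2π·57.3) = 2.800×10^-4 m·K/W
  R'_PVC = ln(0.0167/0.0146)/(2πk) = 0.1344/(2π·0.218) = 0.09811 m·K/W
  R'_PTFE = ln(0.0247/0.0167)/(2πk) = 0.3914/(2π·0.232) = 0.2685 m·K/W
ΣR = 2.800×10^-4 + 0.09811 + 0.2685 = 0.3669 m·K/W
Q' = ΔT/ΣR = (84.7 °C − 23 °C)/0.3669 = 168 W/m

Q' = 168 W/m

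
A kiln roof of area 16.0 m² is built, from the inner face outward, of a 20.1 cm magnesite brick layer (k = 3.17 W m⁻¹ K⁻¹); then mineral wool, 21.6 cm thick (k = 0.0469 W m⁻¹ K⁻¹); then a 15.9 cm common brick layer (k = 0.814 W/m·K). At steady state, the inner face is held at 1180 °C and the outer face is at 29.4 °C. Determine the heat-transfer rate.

Q = 3.78 kW

Series thermal resistances, inner to outer:
  R_magnesite brick = L/(kA) = 0.201/(3.17·16.0) = 0.003963 K/W
  R_mineral wool = L/(kA) = 0.216/(0.0469·16.0) = 0.2878 K/W
  R_common brick = L/(kA) = 0.159/(0.814·16.0) = 0.01221 K/W
ΣR = 0.003963 + 0.2878 + 0.01221 = 0.3040 K/W
Q = ΔT/ΣR = (1180 °C − 29.4 °C)/0.3040 = 3780 W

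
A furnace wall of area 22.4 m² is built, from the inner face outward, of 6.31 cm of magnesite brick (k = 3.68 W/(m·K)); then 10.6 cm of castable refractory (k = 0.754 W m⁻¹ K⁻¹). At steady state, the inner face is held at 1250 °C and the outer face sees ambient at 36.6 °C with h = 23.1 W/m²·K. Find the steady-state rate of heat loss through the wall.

Q = 135 kW

Series thermal resistances, inner to outer:
  R_magnesite brick = L/(kA) = 0.0631/(3.68·22.4) = 7.655×10^-4 K/W
  R_castable refractory = L/(kA) = 0.106/(0.754·22.4) = 0.006276 K/W
  R_conv,out = 1/(hA) = 1/(23.1·22.4) = 0.001933 K/W
ΣR = 7.655×10^-4 + 0.006276 + 0.001933 = 0.008974 K/W
Q = ΔT/ΣR = (1250 °C − 36.6 °C)/0.008974 = 1.35×10^5 W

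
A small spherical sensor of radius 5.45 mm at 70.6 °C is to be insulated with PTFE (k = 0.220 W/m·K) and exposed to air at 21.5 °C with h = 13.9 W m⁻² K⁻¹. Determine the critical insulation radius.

r_cr = 3.17 cm

For a sphere, r_cr = 2k_ins/h = 2·0.220/13.9 = 0.0317 m = 3.17 cm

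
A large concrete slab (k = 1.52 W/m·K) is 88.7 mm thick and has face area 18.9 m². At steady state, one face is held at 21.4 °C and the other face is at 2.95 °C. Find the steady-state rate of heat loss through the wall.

Q = kA·ΔT/L = 1.52 × 18.9 × |21.4 °C − 2.95 °C| / 0.0887 = 5980 W

Q = 5.98 kW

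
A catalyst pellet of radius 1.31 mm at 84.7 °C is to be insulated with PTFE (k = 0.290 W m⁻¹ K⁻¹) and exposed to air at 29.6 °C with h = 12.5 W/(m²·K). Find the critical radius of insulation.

For a sphere, r_cr = 2k_ins/h = 2·0.290/12.5 = 0.0464 m = 4.64 cm

r_cr = 4.64 cm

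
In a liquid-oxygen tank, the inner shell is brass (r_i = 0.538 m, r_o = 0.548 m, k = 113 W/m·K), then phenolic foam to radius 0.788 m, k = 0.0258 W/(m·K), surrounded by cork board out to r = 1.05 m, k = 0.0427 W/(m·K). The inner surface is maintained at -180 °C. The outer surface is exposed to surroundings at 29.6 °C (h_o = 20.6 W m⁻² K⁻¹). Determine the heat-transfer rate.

Q = 90.8 W

Treat each layer as a resistance in series:
  R_brass = (1/0.538 − 1/0.548)/(4πk) = 0.03392/(4π·113) = 2.389×10^-5 K/W
  R_phenolic foam = (1/0.548 − 1/0.788)/(4πk) = 0.5558/(4π·0.0258) = 1.714 K/W
  R_cork board = (1/0.788 − 1/1.05)/(4πk) = 0.3167/(4π·0.0427) = 0.5901 K/W
  R_conv,out = 1/(4πr²h) = 1/(4π·1.05²·20.6) = 0.003504 K/W
ΣR = 2.389×10^-5 + 1.714 + 0.5901 + 0.003504 = 2.308 K/W
Q = ΔT/ΣR = (-180 °C − 29.6 °C)/2.308 = -90.8 W
(Negative Q ⇒ heat flows inward; heat gain = 90.8 W.)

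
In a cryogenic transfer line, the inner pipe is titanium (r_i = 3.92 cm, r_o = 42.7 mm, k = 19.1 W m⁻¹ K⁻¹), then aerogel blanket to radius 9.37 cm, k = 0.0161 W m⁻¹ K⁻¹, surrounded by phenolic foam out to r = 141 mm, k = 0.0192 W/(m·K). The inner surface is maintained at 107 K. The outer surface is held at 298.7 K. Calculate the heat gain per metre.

Q' = 17.2 W/m

Treat each layer as a resistance in series:
  R'_titanium = ln(0.0427/0.0392)/(2πk) = 0.08552/(2π·19.1) = 7.126×10^-4 m·K/W
  R'_aerogel blanket = ln(0.0937/0.0427)/(2πk) = 0.7859/(2π·0.0161) = 7.769 m·K/W
  R'_phenolic foam = ln(0.141/0.0937)/(2πk) = 0.4087/(2π·0.0192) = 3.388 m·K/W
ΣR = 7.126×10^-4 + 7.769 + 3.388 = 11.16 m·K/W
Q' = ΔT/ΣR = (107 K − 298.7 K)/11.16 = -17.2 W/m
(Negative Q' ⇒ heat flows inward; heat gain = 17.2 W/m.)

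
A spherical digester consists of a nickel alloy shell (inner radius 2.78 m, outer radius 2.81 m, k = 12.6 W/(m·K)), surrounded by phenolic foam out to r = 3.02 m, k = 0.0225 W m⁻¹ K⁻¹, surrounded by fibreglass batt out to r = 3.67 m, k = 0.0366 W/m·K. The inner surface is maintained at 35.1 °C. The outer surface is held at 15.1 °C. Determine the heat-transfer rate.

Q = 93.0 W

Resistance network (inner→outer):
  R_nickel alloy = (1/2.78 − 1/2.81)/(4πk) = 0.003840/(4π·12.6) = 2.425×10^-5 K/W
  R_phenolic foam = (1/2.81 − 1/3.02)/(4πk) = 0.02475/(4π·0.0225) = 0.08752 K/W
  R_fibreglass batt = (1/3.02 − 1/3.67)/(4πk) = 0.05865/(4π·0.0366) = 0.1275 K/W
ΣR = 2.425×10^-5 + 0.08752 + 0.1275 = 0.2150 K/W
Q = ΔT/ΣR = (35.1 °C − 15.1 °C)/0.2150 = 93.0 W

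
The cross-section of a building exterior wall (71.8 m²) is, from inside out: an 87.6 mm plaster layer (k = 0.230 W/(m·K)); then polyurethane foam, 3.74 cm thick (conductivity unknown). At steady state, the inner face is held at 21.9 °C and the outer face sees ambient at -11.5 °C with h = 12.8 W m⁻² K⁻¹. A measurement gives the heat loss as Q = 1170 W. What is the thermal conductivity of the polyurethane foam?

k = 0.0235 W/m·K

ΣR = ΔT/Q = |21.9 − -11.5|/1170 = 0.02855 K/W
Known resistances:
  R_plaster = L/(kA) = 0.0876/(0.230·71.8) = 0.005305 K/W
  R_conv,out = 1/(hA) = 1/(12.8·71.8) = 0.001088 K/W
R_polyurethane foam = ΣR − ΣR_known = 0.02855 − 0.006393 = 0.02216 K/W
L/(kA) = 0.02216 ⇒ k = 0.0374/(0.02216·71.8) = 0.0235 W/m·K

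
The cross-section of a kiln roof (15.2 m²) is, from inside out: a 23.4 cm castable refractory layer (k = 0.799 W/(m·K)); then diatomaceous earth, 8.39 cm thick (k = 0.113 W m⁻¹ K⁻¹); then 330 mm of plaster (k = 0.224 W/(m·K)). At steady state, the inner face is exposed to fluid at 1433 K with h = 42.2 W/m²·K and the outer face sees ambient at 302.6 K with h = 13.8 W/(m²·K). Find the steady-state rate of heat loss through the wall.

Treat each layer as a resistance in series:
  R_conv,in = 1/(hA) = 1/(42.2·15.2) = 0.001559 K/W
  R_castable refractory = L/(kA) = 0.234/(0.799·15.2) = 0.01927 K/W
  R_diatomaceous earth = L/(kA) = 0.0839/(0.113·15.2) = 0.04885 K/W
  R_plaster = L/(kA) = 0.330/(0.224·15.2) = 0.09692 K/W
  R_conv,out = 1/(hA) = 1/(13.8·15.2) = 0.004767 K/W
ΣR = 0.001559 + 0.01927 + 0.04885 + 0.09692 + 0.004767 = 0.1714 K/W
Q = ΔT/ΣR = (1433 K − 302.6 K)/0.1714 = 6600 W

Q = 6.60 kW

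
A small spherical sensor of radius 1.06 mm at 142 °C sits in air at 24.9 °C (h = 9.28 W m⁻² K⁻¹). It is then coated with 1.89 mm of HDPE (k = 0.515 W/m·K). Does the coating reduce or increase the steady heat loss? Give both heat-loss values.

Critical radius for a sphere: r_cr = 2k/h = 0.111 m = 11.1 cm.
Outer radius after coating: r₂ = 0.00106 + 0.00189 = 0.00295 m.
Since r₁ < r_cr and r₂ ≤ r_cr, the coating moves toward the maximum at r_cr — heat loss rises.
Bare: R = 1/(4πr₁²h) = 7632 K/W; Q = 117.1/7632 = 0.0153 W.
Coated: R = R_cond + R_conv = 1079 K/W; Q = 117.1/1079 = 0.109 W.

increases: 0.0153 → 0.109 W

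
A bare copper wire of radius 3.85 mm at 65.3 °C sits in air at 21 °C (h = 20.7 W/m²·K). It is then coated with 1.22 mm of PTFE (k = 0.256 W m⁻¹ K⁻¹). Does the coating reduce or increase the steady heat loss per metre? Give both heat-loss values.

increases: 22.2 → 26.2 W/m

Critical radius for a cylinder: r_cr = k/h = 0.0124 m = 1.24 cm.
Outer radius after coating: r₂ = 0.00385 + 0.00122 = 0.00507 m.
Since r₁ < r_cr and r₂ ≤ r_cr, the coating moves toward the maximum at r_cr — heat loss rises.
Bare: R = 1/(2πr₁h) = 1.997 m·K/W; Q = 44.3/1.997 = 22.2 W/m.
Coated: R = R_cond + R_conv = 1.688 m·K/W; Q = 44.3/1.688 = 26.2 W/m.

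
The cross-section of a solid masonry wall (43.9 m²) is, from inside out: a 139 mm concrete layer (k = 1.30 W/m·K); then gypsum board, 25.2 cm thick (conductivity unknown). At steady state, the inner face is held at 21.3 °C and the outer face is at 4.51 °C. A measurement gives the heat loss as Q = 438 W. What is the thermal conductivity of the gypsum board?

ΣR = ΔT/Q = |21.3 − 4.51|/438 = 0.03833 K/W
Known resistances:
  R_concrete = L/(kA) = 0.139/(1.30·43.9) = 0.002436 K/W
R_gypsum board = ΣR − ΣR_known = 0.03833 − 0.002436 = 0.03589 K/W
L/(kA) = 0.03589 ⇒ k = 0.252/(0.03589·43.9) = 0.160 W/m·K

k = 0.160 W/m·K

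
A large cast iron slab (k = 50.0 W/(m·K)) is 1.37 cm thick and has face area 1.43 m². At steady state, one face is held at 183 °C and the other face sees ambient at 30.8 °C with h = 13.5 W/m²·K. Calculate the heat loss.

Series thermal resistances, inner to outer:
  R_cast iron = L/(kA) = 0.0137/(50.0·1.43) = 1.916×10^-4 K/W
  R_conv,out = 1/(hA) = 1/(13.5·1.43) = 0.05180 K/W
ΣR = 1.916×10^-4 + 0.05180 = 0.05199 K/W
Q = ΔT/ΣR = (183 °C − 30.8 °C)/0.05199 = 2930 W

Q = 2930 W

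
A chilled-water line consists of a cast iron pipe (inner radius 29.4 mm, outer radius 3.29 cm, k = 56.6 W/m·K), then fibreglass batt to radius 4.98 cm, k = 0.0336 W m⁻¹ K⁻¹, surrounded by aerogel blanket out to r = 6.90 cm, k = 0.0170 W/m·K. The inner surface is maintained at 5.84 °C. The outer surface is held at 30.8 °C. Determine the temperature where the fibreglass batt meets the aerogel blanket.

Resistance network (inner→outer):
  R'_cast iron = ln(0.0329/0.0294)/(2πk) = 0.1125/(2π·56.6) = 3.163×10^-4 m·K/W
  R'_fibreglass batt = ln(0.0498/0.0329)/(2πk) = 0.4145/(2π·0.0336) = 1.964 m·K/W
  R'_aerogel blanket = ln(0.0690/0.0498)/(2πk) = 0.3261/(2π·0.0170) = 3.053 m·K/W
ΣR = 3.163×10^-4 + 1.964 + 3.053 = 5.017 m·K/W
Q' = ΔT/ΣR = (5.84 °C − 30.8 °C)/5.017 = -4.975 W/m
From the inner boundary to the fibreglass batt/aerogel blanket interface, ΣR_partial = 1.964 m·K/W.
T_interface = T_in − Q'·ΣR_partial = 5.84 °C − (-4.975)(1.964) = 15.6 °C

T = 15.6 °C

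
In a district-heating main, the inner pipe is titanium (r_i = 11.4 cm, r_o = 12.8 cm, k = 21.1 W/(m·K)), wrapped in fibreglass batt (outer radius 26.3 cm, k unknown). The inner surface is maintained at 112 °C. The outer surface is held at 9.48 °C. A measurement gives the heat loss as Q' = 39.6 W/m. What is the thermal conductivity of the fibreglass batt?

k = 0.0443 W/m·K

ΣR = ΔT/Q' = |112 − 9.48|/39.6 = 2.589 m·K/W
Known resistances:
  R'_titanium = ln(0.128/0.114)/(2πk) = 0.1158/(2π·21.1) = 8.737×10^-4 m·K/W
R_fibreglass batt = ΣR − ΣR_known = 2.589 − 8.737×10^-4 = 2.588 m·K/W
ln(r₂/r₁)/(2πk) = 2.588 ⇒ k = 0.7201/(2π·2.588) = 0.0443 W/m·K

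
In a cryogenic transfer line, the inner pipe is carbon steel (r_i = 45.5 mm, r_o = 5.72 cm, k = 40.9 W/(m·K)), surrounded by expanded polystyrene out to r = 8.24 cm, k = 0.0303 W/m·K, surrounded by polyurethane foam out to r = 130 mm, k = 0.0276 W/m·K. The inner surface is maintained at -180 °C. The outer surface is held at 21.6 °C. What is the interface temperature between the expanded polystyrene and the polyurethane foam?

Series thermal resistances, inner to outer:
  R'_carbon steel = ln(0.0572/0.0455)/(2πk) = 0.2288/(2π·40.9) = 8.905×10^-4 m·K/W
  R'_expanded polystyrene = ln(0.0824/0.0572)/(2πk) = 0.3650/(2π·0.0303) = 1.917 m·K/W
  R'_polyurethane foam = ln(0.130/0.0824)/(2πk) = 0.4559/(2π·0.0276) = 2.629 m·K/W
ΣR = 8.905×10^-4 + 1.917 + 2.629 = 4.547 m·K/W
Q' = ΔT/ΣR = (-180 °C − 21.6 °C)/4.547 = -44.34 W/m
From the inner boundary to the expanded polystyrene/polyurethane foam interface, ΣR_partial = 1.918 m·K/W.
T_interface = T_in − Q'·ΣR_partial = -180 °C − (-44.34)(1.918) = -95.0 °C

T = -95.0 °C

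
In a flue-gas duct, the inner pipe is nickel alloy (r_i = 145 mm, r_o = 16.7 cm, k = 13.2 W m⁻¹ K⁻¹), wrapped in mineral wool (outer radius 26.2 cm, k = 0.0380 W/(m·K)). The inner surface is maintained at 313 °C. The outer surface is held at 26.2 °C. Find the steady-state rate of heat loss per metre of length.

Q' = 152 W/m

Series thermal resistances, inner to outer:
  R'_nickel alloy = ln(0.167/0.145)/(2πk) = 0.1413/(2π·13.2) = 0.001703 m·K/W
  R'_mineral wool = ln(0.262/0.167)/(2πk) = 0.4504/(2π·0.0380) = 1.886 m·K/W
ΣR = 0.001703 + 1.886 = 1.888 m·K/W
Q' = ΔT/ΣR = (313 °C − 26.2 °C)/1.888 = 152 W/m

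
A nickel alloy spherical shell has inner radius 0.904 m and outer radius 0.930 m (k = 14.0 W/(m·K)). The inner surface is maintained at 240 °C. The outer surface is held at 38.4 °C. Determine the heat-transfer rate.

Q = 1150 kW

Q = 4πk·ΔT/(1/r₁ − 1/r₂) = 4π × 14.0 × 201.6 / (1/0.904 − 1/0.930) = 1.15×10^6 W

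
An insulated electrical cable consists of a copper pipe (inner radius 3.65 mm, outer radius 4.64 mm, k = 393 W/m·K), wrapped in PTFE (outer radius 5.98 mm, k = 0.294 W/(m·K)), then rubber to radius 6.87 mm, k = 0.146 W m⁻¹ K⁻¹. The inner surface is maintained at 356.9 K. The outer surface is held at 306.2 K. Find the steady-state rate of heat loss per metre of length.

Q' = 176 W/m

Resistance network (inner→outer):
  R'_copper = ln(0.00464/0.00365)/(2πk) = 0.2400/(2π·393) = 9.719×10^-5 m·K/W
  R'_PTFE = ln(0.00598/0.00464)/(2πk) = 0.2537/(2π·0.294) = 0.1373 m·K/W
  R'_rubber = ln(0.00687/0.00598)/(2πk) = 0.1387/(2π·0.146) = 0.1512 m·K/W
ΣR = 9.719×10^-5 + 0.1373 + 0.1512 = 0.2886 m·K/W
Q' = ΔT/ΣR = (356.9 K − 306.2 K)/0.2886 = 176 W/m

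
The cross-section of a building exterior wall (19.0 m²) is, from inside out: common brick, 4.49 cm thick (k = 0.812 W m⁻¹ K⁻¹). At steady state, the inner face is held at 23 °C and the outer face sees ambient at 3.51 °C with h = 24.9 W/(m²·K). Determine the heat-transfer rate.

Resistance network (inner→outer):
  R_common brick = L/(kA) = 0.0449/(0.812·19.0) = 0.002910 K/W
  R_conv,out = 1/(hA) = 1/(24.9·19.0) = 0.002114 K/W
ΣR = 0.002910 + 0.002114 = 0.005024 K/W
Q = ΔT/ΣR = (23 °C − 3.51 °C)/0.005024 = 3880 W

Q = 3.88 kW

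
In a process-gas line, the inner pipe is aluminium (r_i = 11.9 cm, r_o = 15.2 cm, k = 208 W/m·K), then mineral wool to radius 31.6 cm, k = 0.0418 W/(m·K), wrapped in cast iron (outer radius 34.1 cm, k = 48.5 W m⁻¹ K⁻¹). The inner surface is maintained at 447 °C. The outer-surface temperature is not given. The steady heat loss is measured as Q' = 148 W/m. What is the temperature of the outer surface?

Sum the resistances:
  R'_aluminium = ln(0.152/0.119)/(2πk) = 0.2448/(2π·208) = 1.873×10^-4 m·K/W
  R'_mineral wool = ln(0.316/0.152)/(2πk) = 0.7319/(2π·0.0418) = 2.787 m·K/W
  R'_cast iron = ln(0.341/0.316)/(2πk) = 0.07614/(2π·48.5) = 2.499×10^-4 m·K/W
ΣR = 2.787 m·K/W
ΔT = Q'·ΣR = 148 × 2.787 = 412.5 K
Heat flows outward, so T_out = T_in − ΔT = 447 − 412.5 = 34.5 °C

T_out = 34.5 °C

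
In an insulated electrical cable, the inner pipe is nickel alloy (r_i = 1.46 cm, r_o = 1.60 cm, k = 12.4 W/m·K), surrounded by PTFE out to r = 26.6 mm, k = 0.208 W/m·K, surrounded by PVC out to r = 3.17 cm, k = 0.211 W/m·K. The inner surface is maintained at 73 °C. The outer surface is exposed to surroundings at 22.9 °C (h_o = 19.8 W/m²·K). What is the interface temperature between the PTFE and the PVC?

Treat each layer as a resistance in series:
  R'_nickel alloy = ln(0.0160/0.0146)/(2πk) = 0.09157/(2π·12.4) = 0.001175 m·K/W
  R'_PTFE = ln(0.0266/0.0160)/(2πk) = 0.5083/(2π·0.208) = 0.3890 m·K/W
  R'_PVC = ln(0.0317/0.0266)/(2πk) = 0.1754/(2π·0.211) = 0.1323 m·K/W
  R'_conv,out = 1/(2πr h) = 1/(2π·0.0317·19.8) = 0.2536 m·K/W
ΣR = 0.001175 + 0.3890 + 0.1323 + 0.2536 = 0.7761 m·K/W
Q' = ΔT/ΣR = (73 °C − 22.9 °C)/0.7761 = 64.55 W/m
From the inner boundary to the PTFE/PVC interface, ΣR_partial = 0.3902 m·K/W.
T_interface = T_in − Q'·ΣR_partial = 73 °C − (64.55)(0.3902) = 47.8 °C

T = 47.8 °C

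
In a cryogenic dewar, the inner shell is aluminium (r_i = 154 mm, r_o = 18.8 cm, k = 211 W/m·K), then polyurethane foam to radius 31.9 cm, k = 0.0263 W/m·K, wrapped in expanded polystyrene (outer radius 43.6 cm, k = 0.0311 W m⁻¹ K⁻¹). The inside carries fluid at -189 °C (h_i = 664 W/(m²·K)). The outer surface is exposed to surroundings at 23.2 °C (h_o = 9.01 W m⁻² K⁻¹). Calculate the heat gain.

Treat each layer as a resistance in series:
  R_conv,in = 1/(4πr²h) = 1/(4π·0.154²·664) = 0.005053 K/W
  R_aluminium = (1/0.154 − 1/0.188)/(4πk) = 1.174/(4π·211) = 4.429×10^-4 K/W
  R_polyurethane foam = (1/0.188 − 1/0.319)/(4πk) = 2.184/(4π·0.0263) = 6.609 K/W
  R_expanded polystyrene = (1/0.319 − 1/0.436)/(4πk) = 0.8412/(4π·0.0311) = 2.152 K/W
  R_conv,out = 1/(4πr²h) = 1/(4π·0.436²·9.01) = 0.04646 K/W
ΣR = 0.005053 + 4.429×10^-4 + 6.609 + 2.152 + 0.04646 = 8.813 K/W
Q = ΔT/ΣR = (-189 °C − 23.2 °C)/8.813 = -24.1 W
(Negative Q ⇒ heat flows inward; heat gain = 24.1 W.)

Q = 24.1 W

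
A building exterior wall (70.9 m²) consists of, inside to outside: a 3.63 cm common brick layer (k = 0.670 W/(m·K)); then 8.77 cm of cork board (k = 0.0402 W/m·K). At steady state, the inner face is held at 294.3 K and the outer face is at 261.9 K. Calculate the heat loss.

Q = 1030 W

Resistance network (inner→outer):
  R_common brick = L/(kA) = 0.0363/(0.670·70.9) = 7.642×10^-4 K/W
  R_cork board = L/(kA) = 0.0877/(0.0402·70.9) = 0.03077 K/W
ΣR = 7.642×10^-4 + 0.03077 = 0.03153 K/W
Q = ΔT/ΣR = (294.3 K − 261.9 K)/0.03153 = 1030 W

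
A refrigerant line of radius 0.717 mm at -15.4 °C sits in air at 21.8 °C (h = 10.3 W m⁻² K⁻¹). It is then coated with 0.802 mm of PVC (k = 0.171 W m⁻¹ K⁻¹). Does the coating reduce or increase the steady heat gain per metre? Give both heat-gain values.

Critical radius for a cylinder: r_cr = k/h = 0.0166 m = 1.66 cm.
Outer radius after coating: r₂ = 7.17×10^-4 + 8.02×10^-4 = 0.001519 m.
Since r₁ < r_cr and r₂ ≤ r_cr, the coating moves toward the maximum at r_cr — heat gain rises.
Bare: R = 1/(2πr₁h) = 21.55 m·K/W; Q = 37.2/21.55 = 1.73 W/m.
Coated: R = R_cond + R_conv = 10.87 m·K/W; Q = 37.2/10.87 = 3.42 W/m.

increases: 1.73 → 3.42 W/m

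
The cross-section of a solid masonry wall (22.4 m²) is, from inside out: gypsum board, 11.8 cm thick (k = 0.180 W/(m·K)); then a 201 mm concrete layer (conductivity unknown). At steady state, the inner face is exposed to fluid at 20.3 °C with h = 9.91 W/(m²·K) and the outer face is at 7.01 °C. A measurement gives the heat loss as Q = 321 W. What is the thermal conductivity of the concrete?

ΣR = ΔT/Q = |20.3 − 7.01|/321 = 0.04140 K/W
Known resistances:
  R_conv,in = 1/(hA) = 1/(9.91·22.4) = 0.004505 K/W
  R_gypsum board = L/(kA) = 0.118/(0.180·22.4) = 0.02927 K/W
R_concrete = ΣR − ΣR_known = 0.04140 − 0.03377 = 0.007630 K/W
L/(kA) = 0.007630 ⇒ k = 0.201/(0.007630·22.4) = 1.18 W/m·K

k = 1.18 W/m·K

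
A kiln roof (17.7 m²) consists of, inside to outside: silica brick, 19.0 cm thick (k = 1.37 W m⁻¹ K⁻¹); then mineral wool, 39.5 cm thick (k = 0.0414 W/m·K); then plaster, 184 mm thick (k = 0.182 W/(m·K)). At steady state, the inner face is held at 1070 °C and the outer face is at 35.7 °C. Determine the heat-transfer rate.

Treat each layer as a resistance in series:
  R_silica brick = L/(kA) = 0.190/(1.37·17.7) = 0.007835 K/W
  R_mineral wool = L/(kA) = 0.395/(0.0414·17.7) = 0.5390 K/W
  R_plaster = L/(kA) = 0.184/(0.182·17.7) = 0.05712 K/W
ΣR = 0.007835 + 0.5390 + 0.05712 = 0.6040 K/W
Q = ΔT/ΣR = (1070 °C − 35.7 °C)/0.6040 = 1710 W

Q = 1710 W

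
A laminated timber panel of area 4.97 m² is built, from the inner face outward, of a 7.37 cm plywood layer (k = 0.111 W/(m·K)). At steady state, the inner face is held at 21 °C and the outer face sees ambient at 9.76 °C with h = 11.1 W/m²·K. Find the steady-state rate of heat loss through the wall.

Q = 74.1 W

Series thermal resistances, inner to outer:
  R_plywood = L/(kA) = 0.0737/(0.111·4.97) = 0.1336 K/W
  R_conv,out = 1/(hA) = 1/(11.1·4.97) = 0.01813 K/W
ΣR = 0.1336 + 0.01813 = 0.1517 K/W
Q = ΔT/ΣR = (21 °C − 9.76 °C)/0.1517 = 74.1 W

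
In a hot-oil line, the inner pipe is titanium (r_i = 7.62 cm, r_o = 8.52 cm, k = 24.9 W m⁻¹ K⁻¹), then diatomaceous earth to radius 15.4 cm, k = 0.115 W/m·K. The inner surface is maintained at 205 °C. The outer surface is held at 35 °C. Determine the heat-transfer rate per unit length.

Q' = 207 W/m

Resistance network (inner→outer):
  R'_titanium = ln(0.0852/0.0762)/(2πk) = 0.1116/(2π·24.9) = 7.136×10^-4 m·K/W
  R'_diatomaceous earth = ln(0.154/0.0852)/(2πk) = 0.5920/(2π·0.115) = 0.8192 m·K/W
ΣR = 7.136×10^-4 + 0.8192 = 0.8199 m·K/W
Q' = ΔT/ΣR = (205 °C − 35 °C)/0.8199 = 207 W/m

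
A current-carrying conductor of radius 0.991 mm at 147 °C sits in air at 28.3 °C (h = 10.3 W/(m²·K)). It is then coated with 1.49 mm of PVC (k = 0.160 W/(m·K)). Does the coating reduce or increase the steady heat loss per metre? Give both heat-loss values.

Critical radius for a cylinder: r_cr = k/h = 0.0155 m = 1.55 cm.
Outer radius after coating: r₂ = 9.91×10^-4 + 0.00149 = 0.002481 m.
Since r₁ < r_cr and r₂ ≤ r_cr, the coating moves toward the maximum at r_cr — heat loss rises.
Bare: R = 1/(2πr₁h) = 15.59 m·K/W; Q = 118.7/15.59 = 7.61 W/m.
Coated: R = R_cond + R_conv = 7.141 m·K/W; Q = 118.7/7.141 = 16.6 W/m.

increases: 7.61 → 16.6 W/m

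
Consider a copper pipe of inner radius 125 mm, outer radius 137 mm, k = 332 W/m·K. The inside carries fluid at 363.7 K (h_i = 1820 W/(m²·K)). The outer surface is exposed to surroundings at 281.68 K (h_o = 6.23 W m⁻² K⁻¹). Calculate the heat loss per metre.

Series thermal resistances, inner to outer:
  R'_conv,in = 1/(2πr h) = 1/(2π·0.125·1820) = 6.996×10^-4 m·K/W
  R'_copper = ln(0.137/0.125)/(2πk) = 0.09167/(2π·332) = 4.394×10^-5 m·K/W
  R'_conv,out = 1/(2πr h) = 1/(2π·0.137·6.23) = 0.1865 m·K/W
ΣR = 6.996×10^-4 + 4.394×10^-5 + 0.1865 = 0.1872 m·K/W
Q' = ΔT/ΣR = (363.7 K − 281.68 K)/0.1872 = 438 W/m

Q' = 438 W/m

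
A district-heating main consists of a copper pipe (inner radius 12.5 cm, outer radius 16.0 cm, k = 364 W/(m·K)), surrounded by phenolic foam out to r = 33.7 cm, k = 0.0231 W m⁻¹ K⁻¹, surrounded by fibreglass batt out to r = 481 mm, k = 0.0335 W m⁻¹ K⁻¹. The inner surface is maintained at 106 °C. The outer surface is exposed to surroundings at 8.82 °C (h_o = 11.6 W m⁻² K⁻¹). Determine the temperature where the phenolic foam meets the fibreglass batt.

Treat each layer as a resistance in series:
  R'_copper = ln(0.160/0.125)/(2πk) = 0.2469/(2π·364) = 1.079×10^-4 m·K/W
  R'_phenolic foam = ln(0.337/0.160)/(2πk) = 0.7449/(2π·0.0231) = 5.132 m·K/W
  R'_fibreglass batt = ln(0.481/0.337)/(2πk) = 0.3558/(2π·0.0335) = 1.690 m·K/W
  R'_conv,out = 1/(2πr h) = 1/(2π·0.481·11.6) = 0.02852 m·K/W
ΣR = 1.079×10^-4 + 5.132 + 1.690 + 0.02852 = 6.851 m·K/W
Q' = ΔT/ΣR = (106 °C − 8.82 °C)/6.851 = 14.18 W/m
From the inner boundary to the phenolic foam/fibreglass batt interface, ΣR_partial = 5.132 m·K/W.
T_interface = T_in − Q'·ΣR_partial = 106 °C − (14.18)(5.132) = 33.2 °C

T = 33.2 °C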